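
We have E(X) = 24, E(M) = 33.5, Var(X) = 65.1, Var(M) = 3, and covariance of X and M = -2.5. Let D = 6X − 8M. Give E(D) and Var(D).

E(D) = 6·E(X) + (-8)·E(M) = 6·24 + (-8)·33.5 = -124.
Var(D) = a²·Var(X) + b²·Var(M) + 2ab·covariance of X and M with a = 6, b = -8.
= 6²·65.1 + (-8)²·3 + 2·6·(-8)·(-2.5)
= 2343.6 + 192 + 240 = 2775.6.

E(D) = -124, Var(D) = 2775.6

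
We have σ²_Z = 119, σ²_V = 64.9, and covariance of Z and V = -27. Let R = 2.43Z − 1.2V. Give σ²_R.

σ²_R = 953.6031

σ²_R = a²·σ²_Z + b²·σ²_V + 2ab·covariance of Z and V with a = 2.43, b = -1.2.
= 2.43²·119 + (-1.2)²·64.9 + 2·2.43·(-1.2)·(-27)
= 702.6831 + 93.456 + 157.464 = 953.6031.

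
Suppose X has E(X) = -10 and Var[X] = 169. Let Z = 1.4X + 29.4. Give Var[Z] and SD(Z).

Z = 1.4X + 29.4 is linear with a = 1.4, b = 29.4.
Var[Z] = a²·Var[X] = 1.4²·169 = 331.24 (the additive constant 29.4 does not affect variance).
SD(X) = √169 = 13.
SD(Z) = |a|·SD(X) = |1.4|·13 = 18.2.

Var[Z] = 331.24, SD(Z) = 18.2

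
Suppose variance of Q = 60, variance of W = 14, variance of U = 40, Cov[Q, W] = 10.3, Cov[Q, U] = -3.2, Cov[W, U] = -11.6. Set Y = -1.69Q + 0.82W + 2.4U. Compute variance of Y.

variance of Y = a²·variance of Q + b²·variance of W + c²·variance of U + 2ab·Cov[Q, W] + 2ac·Cov[Q, U] + 2bc·Cov[W, U], with a = -1.69, b = 0.82, c = 2.4.
= 171.366 + 9.4136 + 230.4 + (-28.54748) + 25.9584 + (-45.6576)
= 362.93292.

variance of Y = 362.93292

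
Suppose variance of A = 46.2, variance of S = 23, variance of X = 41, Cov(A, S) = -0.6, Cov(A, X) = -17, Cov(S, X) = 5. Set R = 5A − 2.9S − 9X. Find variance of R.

variance of R = 6477.83

variance of R = a²·variance of A + b²·variance of S + c²·variance of X + 2ab·Cov(A, S) + 2ac·Cov(A, X) + 2bc·Cov(S, X), with a = 5, b = -2.9, c = -9.
= 1155 + 193.43 + 3321 + 17.4 + 1530 + 261
= 6477.83.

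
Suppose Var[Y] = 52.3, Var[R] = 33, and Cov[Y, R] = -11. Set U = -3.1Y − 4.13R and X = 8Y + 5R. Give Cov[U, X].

By bilinearity, Cov[U, X] = ac·Var[Y] + bd·Var[R] + (ad+bc)·Cov[Y, R], with a=-3.1, b=-4.13, c=8, d=5.
ac·Var[Y] = (-3.1)·8·52.3 = -1297.04
bd·Var[R] = (-4.13)·5·33 = -681.45
(ad+bc)·Cov[Y, R] = (-48.54)·(-11) = 533.94
Cov[U, X] = -1297.04 + (-681.45) + 533.94 = -1444.55.

Cov[U, X] = -1444.55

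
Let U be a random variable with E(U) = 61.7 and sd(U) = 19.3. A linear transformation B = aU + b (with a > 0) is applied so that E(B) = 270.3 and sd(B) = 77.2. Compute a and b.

sd(B) = a·sd(U) (a > 0), so a = 77.2/19.3 = 4.
E(B) = a·E(U) + b, so b = 270.3 − 4·61.7 = 23.5.

a = 4, b = 23.5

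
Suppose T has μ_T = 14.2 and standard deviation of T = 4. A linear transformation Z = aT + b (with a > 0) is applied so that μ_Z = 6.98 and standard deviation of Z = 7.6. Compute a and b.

a = 1.9, b = -20

standard deviation of Z = a·standard deviation of T (a > 0), so a = 7.6/4 = 1.9.
μ_Z = a·μ_T + b, so b = 6.98 − 1.9·14.2 = -20.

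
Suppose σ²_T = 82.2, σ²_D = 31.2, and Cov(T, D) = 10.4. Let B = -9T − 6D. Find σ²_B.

σ²_B = a²·σ²_T + b²·σ²_D + 2ab·Cov(T, D) with a = -9, b = -6.
= (-9)²·82.2 + (-6)²·31.2 + 2·(-9)·(-6)·10.4
= 6658.2 + 1123.2 + 1123.2 = 8904.6.

σ²_B = 8904.6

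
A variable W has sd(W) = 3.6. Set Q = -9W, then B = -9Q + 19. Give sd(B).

sd(Q) = |-9|·3.6 = 32.4.
sd(B) = |-9|·32.4 = 291.6.

sd(B) = 291.6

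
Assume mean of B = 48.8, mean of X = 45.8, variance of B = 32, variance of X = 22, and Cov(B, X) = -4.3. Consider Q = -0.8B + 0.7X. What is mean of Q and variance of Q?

mean of Q = -6.98, variance of Q = 36.076

mean of Q = (-0.8)·mean of B + 0.7·mean of X = (-0.8)·48.8 + 0.7·45.8 = -6.98.
variance of Q = a²·variance of B + b²·variance of X + 2ab·Cov(B, X) with a = -0.8, b = 0.7.
= (-0.8)²·32 + 0.7²·22 + 2·(-0.8)·0.7·(-4.3)
= 20.48 + 10.78 + 4.816 = 36.076.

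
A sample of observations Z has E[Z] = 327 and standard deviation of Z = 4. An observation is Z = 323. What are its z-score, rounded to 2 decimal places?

z = -1.00

z = (Z − E[Z]) / standard deviation of Z = (323 − 327) / 4 = -1.00.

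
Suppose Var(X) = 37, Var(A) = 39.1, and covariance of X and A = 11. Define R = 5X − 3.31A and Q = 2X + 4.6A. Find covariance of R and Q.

By bilinearity, covariance of R and Q = ac·Var(X) + bd·Var(A) + (ad+bc)·covariance of X and A, with a=5, b=-3.31, c=2, d=4.6.
ac·Var(X) = 5·2·37 = 370
bd·Var(A) = (-3.31)·4.6·39.1 = -595.3366
(ad+bc)·covariance of X and A = (16.38)·11 = 180.18
covariance of R and Q = 370 + (-595.3366) + 180.18 = -45.1566.

covariance of R and Q = -45.1566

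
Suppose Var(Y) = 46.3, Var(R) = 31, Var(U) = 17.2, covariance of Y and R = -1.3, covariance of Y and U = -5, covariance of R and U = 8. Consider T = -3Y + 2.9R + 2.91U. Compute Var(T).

Var(T) = 1068.00532

Var(T) = a²·Var(Y) + b²·Var(R) + c²·Var(U) + 2ab·covariance of Y and R + 2ac·covariance of Y and U + 2bc·covariance of R and U, with a = -3, b = 2.9, c = 2.91.
= 416.7 + 260.71 + 145.65132 + 22.62 + 87.3 + 135.024
= 1068.00532.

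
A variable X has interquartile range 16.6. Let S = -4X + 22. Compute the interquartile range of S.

IQR(S) = 66.4

Under S = aX + b, IQR(S) = |a|·IQR(X) = |-4|·16.6 = 66.4 (shifts cancel; spread scales by |a|).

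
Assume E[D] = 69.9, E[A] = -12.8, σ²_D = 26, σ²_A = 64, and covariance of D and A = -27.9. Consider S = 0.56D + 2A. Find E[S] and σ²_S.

E[S] = 0.56·E[D] + 2·E[A] = 0.56·69.9 + 2·(-12.8) = 13.544.
σ²_S = a²·σ²_D + b²·σ²_A + 2ab·covariance of D and A with a = 0.56, b = 2.
= 0.56²·26 + 2²·64 + 2·0.56·2·(-27.9)
= 8.1536 + 256 + (-62.496) = 201.6576.

E[S] = 13.544, σ²_S = 201.6576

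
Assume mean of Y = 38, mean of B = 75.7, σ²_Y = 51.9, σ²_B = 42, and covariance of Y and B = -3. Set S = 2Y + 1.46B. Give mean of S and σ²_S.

mean of S = 2·mean of Y + 1.46·mean of B = 2·38 + 1.46·75.7 = 186.522.
σ²_S = a²·σ²_Y + b²·σ²_B + 2ab·covariance of Y and B with a = 2, b = 1.46.
= 2²·51.9 + 1.46²·42 + 2·2·1.46·(-3)
= 207.6 + 89.5272 + (-17.52) = 279.6072.

mean of S = 186.522, σ²_S = 279.6072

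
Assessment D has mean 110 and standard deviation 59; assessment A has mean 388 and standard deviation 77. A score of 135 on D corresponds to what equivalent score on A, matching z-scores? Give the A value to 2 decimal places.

z = (135 − 110)/59 ≈ 0.4237.
A = 388 + z·77 = 388 + (135 − 110)·77/59 ≈ 420.63.

A = 420.63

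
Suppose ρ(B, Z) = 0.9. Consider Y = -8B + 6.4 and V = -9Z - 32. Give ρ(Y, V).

Linear rescalings preserve correlation up to sign; here the slopes -8 and -9 have the same sign, so ρ(Y, V) = ρ(B, Z) = 0.9.

ρ(Y, V) = 0.9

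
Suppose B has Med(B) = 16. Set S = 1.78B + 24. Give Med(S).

A linear map preserves order up to sign, so Med(S) = a·Med(B) + b = 1.78·16 + 24 = 52.48.

Med(S) = 52.48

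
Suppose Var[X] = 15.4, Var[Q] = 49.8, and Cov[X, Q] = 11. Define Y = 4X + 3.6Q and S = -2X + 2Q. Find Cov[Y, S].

Cov[Y, S] = 244.16

By bilinearity, Cov[Y, S] = ac·Var[X] + bd·Var[Q] + (ad+bc)·Cov[X, Q], with a=4, b=3.6, c=-2, d=2.
ac·Var[X] = 4·(-2)·15.4 = -123.2
bd·Var[Q] = 3.6·2·49.8 = 358.56
(ad+bc)·Cov[X, Q] = (0.8)·11 = 8.8
Cov[Y, S] = -123.2 + 358.56 + 8.8 = 244.16.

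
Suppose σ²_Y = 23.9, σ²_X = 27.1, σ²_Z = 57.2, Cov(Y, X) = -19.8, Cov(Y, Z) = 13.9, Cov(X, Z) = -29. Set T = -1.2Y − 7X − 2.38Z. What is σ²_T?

σ²_T = 466.79648

σ²_T = a²·σ²_Y + b²·σ²_X + c²·σ²_Z + 2ab·Cov(Y, X) + 2ac·Cov(Y, Z) + 2bc·Cov(X, Z), with a = -1.2, b = -7, c = -2.38.
= 34.416 + 1327.9 + 324.00368 + (-332.64) + 79.3968 + (-966.28)
= 466.79648.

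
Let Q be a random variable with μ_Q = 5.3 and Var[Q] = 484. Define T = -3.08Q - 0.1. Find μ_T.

μ_T = -16.424

T = -3.08Q - 0.1 is linear with a = -3.08, b = -0.1.
μ_T = a·μ_Q + b = (-3.08)·5.3 + (-0.1) = -16.424.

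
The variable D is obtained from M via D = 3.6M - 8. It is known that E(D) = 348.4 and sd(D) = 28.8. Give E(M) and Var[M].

E(M) = 99, Var[M] = 64

From D = 3.6M - 8: E(D) = a·E(M) + b, so E(M) = (E(D) − b)/a = (348.4 − (-8))/3.6 = 99.
Var[D] = 28.8² = 829.44.
Var[D] = a²·Var[M], so Var[M] = 829.44/3.6² = 64.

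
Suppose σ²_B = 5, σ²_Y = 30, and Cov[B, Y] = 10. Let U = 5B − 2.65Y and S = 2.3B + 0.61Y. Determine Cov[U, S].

By bilinearity, Cov[U, S] = ac·σ²_B + bd·σ²_Y + (ad+bc)·Cov[B, Y], with a=5, b=-2.65, c=2.3, d=0.61.
ac·σ²_B = 5·2.3·5 = 57.5
bd·σ²_Y = (-2.65)·0.61·30 = -48.495
(ad+bc)·Cov[B, Y] = (-3.045)·10 = -30.45
Cov[U, S] = 57.5 + (-48.495) + (-30.45) = -21.445.

Cov[U, S] = -21.445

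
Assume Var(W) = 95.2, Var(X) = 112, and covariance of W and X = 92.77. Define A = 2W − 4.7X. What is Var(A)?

Var(A) = a²·Var(W) + b²·Var(X) + 2ab·covariance of W and X with a = 2, b = -4.7.
= 2²·95.2 + (-4.7)²·112 + 2·2·(-4.7)·92.77
= 380.8 + 2474.08 + (-1744.076) = 1110.804.

Var(A) = 1110.804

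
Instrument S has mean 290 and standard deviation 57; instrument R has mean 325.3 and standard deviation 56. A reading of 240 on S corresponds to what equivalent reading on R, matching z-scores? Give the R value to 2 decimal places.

R = 276.18

z = (240 − 290)/57 ≈ -0.8772.
R = 325.3 + z·56 = 325.3 + (240 − 290)·56/57 ≈ 276.18.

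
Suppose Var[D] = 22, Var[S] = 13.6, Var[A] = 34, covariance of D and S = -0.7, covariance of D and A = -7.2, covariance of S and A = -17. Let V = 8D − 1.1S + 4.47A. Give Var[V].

Var[V] = a²·Var[D] + b²·Var[S] + c²·Var[A] + 2ab·covariance of D and S + 2ac·covariance of D and A + 2bc·covariance of S and A, with a = 8, b = -1.1, c = 4.47.
= 1408 + 16.456 + 679.3506 + 12.32 + (-514.944) + 167.178
= 1768.3606.

Var[V] = 1768.3606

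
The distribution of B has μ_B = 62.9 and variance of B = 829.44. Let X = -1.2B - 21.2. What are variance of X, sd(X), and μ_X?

variance of X = 1194.3936, sd(X) = 34.56, μ_X = -96.68

X = -1.2B - 21.2 is linear with a = -1.2, b = -21.2.
variance of X = a²·variance of B = (-1.2)²·829.44 = 1194.3936 (the additive constant -21.2 does not affect variance).
sd(B) = √829.44 = 28.8.
sd(X) = |a|·sd(B) = |-1.2|·28.8 = 34.56.
μ_X = a·μ_B + b = (-1.2)·62.9 + (-21.2) = -96.68.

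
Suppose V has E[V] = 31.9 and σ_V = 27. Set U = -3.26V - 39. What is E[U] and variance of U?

U = -3.26V - 39 is linear with a = -3.26, b = -39.
E[U] = a·E[V] + b = (-3.26)·31.9 + (-39) = -142.994.
variance of V = 27² = 729.
variance of U = a²·variance of V = (-3.26)²·729 = 7747.5204 (the additive constant -39 does not affect variance).

E[U] = -142.994, variance of U = 7747.5204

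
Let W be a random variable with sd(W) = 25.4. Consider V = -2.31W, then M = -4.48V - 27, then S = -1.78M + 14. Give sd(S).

sd(V) = |-2.31|·25.4 = 58.674.
sd(M) = |-4.48|·58.674 = 262.85952.
sd(S) = |-1.78|·262.85952 = 467.8899456.

sd(S) = 467.8899456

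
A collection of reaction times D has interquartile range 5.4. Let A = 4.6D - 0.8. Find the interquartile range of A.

IQR(A) = 24.84

Under A = aD + b, IQR(A) = |a|·IQR(D) = |4.6|·5.4 = 24.84 (shifts cancel; spread scales by |a|).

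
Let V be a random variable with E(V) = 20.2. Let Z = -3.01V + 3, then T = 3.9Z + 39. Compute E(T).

E(Z) = (-3.01)·20.2 + 3 = -57.802.
E(T) = 3.9·(-57.802) + 39 = -186.4278.

E(T) = -186.4278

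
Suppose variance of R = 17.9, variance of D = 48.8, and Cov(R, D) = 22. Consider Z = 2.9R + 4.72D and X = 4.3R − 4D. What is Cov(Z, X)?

Cov(Z, X) = -506.819

By bilinearity, Cov(Z, X) = ac·variance of R + bd·variance of D + (ad+bc)·Cov(R, D), with a=2.9, b=4.72, c=4.3, d=-4.
ac·variance of R = 2.9·4.3·17.9 = 223.213
bd·variance of D = 4.72·(-4)·48.8 = -921.344
(ad+bc)·Cov(R, D) = (8.696)·22 = 191.312
Cov(Z, X) = 223.213 + (-921.344) + 191.312 = -506.819.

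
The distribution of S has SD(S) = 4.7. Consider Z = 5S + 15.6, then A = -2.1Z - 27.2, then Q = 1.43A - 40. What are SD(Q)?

SD(Z) = |5|·4.7 = 23.5.
SD(A) = |-2.1|·23.5 = 49.35.
SD(Q) = |1.43|·49.35 = 70.5705.

SD(Q) = 70.5705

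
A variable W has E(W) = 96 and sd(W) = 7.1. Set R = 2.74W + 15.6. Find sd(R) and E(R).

R = 2.74W + 15.6 is linear with a = 2.74, b = 15.6.
sd(R) = |a|·sd(W) = |2.74|·7.1 = 19.454.
E(R) = a·E(W) + b = 2.74·96 + 15.6 = 278.64.

sd(R) = 19.454, E(R) = 278.64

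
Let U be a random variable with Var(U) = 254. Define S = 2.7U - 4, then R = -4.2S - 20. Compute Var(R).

Var(R) = 32663.2824

Var(S) = 2.7²·254 = 1851.66.
Var(R) = (-4.2)²·1851.66 = 32663.2824.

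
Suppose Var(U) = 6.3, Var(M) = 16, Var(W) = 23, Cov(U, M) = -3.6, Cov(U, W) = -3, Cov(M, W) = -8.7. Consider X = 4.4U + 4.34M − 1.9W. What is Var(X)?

Var(X) = a²·Var(U) + b²·Var(M) + c²·Var(W) + 2ab·Cov(U, M) + 2ac·Cov(U, W) + 2bc·Cov(M, W), with a = 4.4, b = 4.34, c = -1.9.
= 121.968 + 301.3696 + 83.03 + (-137.4912) + 50.16 + 143.4804
= 562.5168.

Var(X) = 562.5168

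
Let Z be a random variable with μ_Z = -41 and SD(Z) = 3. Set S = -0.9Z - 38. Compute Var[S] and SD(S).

Var[S] = 7.29, SD(S) = 2.7

S = -0.9Z - 38 is linear with a = -0.9, b = -38.
Var[Z] = 3² = 9.
Var[S] = a²·Var[Z] = (-0.9)²·9 = 7.29 (the additive constant -38 does not affect variance).
SD(S) = |a|·SD(Z) = |-0.9|·3 = 2.7.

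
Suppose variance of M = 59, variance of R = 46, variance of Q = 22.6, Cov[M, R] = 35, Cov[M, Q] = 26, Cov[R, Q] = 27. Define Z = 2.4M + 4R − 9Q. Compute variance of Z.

variance of Z = 511.24

variance of Z = a²·variance of M + b²·variance of R + c²·variance of Q + 2ab·Cov[M, R] + 2ac·Cov[M, Q] + 2bc·Cov[R, Q], with a = 2.4, b = 4, c = -9.
= 339.84 + 736 + 1830.6 + 672 + (-1123.2) + (-1944)
= 511.24.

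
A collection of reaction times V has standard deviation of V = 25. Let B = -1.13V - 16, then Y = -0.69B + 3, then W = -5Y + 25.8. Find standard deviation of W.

standard deviation of B = |-1.13|·25 = 28.25.
standard deviation of Y = |-0.69|·28.25 = 19.4925.
standard deviation of W = |-5|·19.4925 = 97.4625.

standard deviation of W = 97.4625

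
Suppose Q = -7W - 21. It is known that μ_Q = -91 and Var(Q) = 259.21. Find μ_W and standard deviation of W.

From Q = -7W - 21: μ_Q = a·μ_W + b, so μ_W = (μ_Q − b)/a = (-91 − (-21))/(-7) = 10.
standard deviation of Q = √259.21 = 16.1.
standard deviation of Q = |a|·standard deviation of W, so standard deviation of W = 16.1/|-7| = 2.3.

μ_W = 10, standard deviation of W = 2.3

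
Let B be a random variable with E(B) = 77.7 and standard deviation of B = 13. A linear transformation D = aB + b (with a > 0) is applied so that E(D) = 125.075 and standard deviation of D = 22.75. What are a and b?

a = 1.75, b = -10.9

standard deviation of D = a·standard deviation of B (a > 0), so a = 22.75/13 = 1.75.
E(D) = a·E(B) + b, so b = 125.075 − 1.75·77.7 = -10.9.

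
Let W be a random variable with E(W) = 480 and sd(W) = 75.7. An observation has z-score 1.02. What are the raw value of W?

W = E(W) + z·sd(W) = 480 + 1.02·75.7 = 557.214.

W = 557.214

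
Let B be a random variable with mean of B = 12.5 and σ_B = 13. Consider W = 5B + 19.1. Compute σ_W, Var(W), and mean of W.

W = 5B + 19.1 is linear with a = 5, b = 19.1.
σ_W = |a|·σ_B = |5|·13 = 65.
Var(B) = 13² = 169.
Var(W) = a²·Var(B) = 5²·169 = 4225 (the additive constant 19.1 does not affect variance).
mean of W = a·mean of B + b = 5·12.5 + 19.1 = 81.6.

σ_W = 65, Var(W) = 4225, mean of W = 81.6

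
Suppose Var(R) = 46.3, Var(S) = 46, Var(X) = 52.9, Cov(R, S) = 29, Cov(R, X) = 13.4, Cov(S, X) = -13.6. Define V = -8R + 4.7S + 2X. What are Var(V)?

Var(V) = a²·Var(R) + b²·Var(S) + c²·Var(X) + 2ab·Cov(R, S) + 2ac·Cov(R, X) + 2bc·Cov(S, X), with a = -8, b = 4.7, c = 2.
= 2963.2 + 1016.14 + 211.6 + (-2180.8) + (-428.8) + (-255.68)
= 1325.66.

Var(V) = 1325.66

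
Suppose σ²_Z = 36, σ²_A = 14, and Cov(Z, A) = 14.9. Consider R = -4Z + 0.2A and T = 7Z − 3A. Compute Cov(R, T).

Cov(R, T) = -816.74

By bilinearity, Cov(R, T) = ac·σ²_Z + bd·σ²_A + (ad+bc)·Cov(Z, A), with a=-4, b=0.2, c=7, d=-3.
ac·σ²_Z = (-4)·7·36 = -1008
bd·σ²_A = 0.2·(-3)·14 = -8.4
(ad+bc)·Cov(Z, A) = (13.4)·14.9 = 199.66
Cov(R, T) = -1008 + (-8.4) + 199.66 = -816.74.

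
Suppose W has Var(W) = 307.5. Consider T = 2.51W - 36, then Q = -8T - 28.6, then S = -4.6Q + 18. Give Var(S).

Var(T) = 2.51²·307.5 = 1937.28075.
Var(Q) = (-8)²·1937.28075 = 123985.968.
Var(S) = (-4.6)²·123985.968 = 2623543.08288.

Var(S) = 2623543.08288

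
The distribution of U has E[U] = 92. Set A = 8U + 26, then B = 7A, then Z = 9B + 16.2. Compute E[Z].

E[A] = 8·92 + 26 = 762.
E[B] = 7·762 = 5334.
E[Z] = 9·5334 + 16.2 = 48022.2.

E[Z] = 48022.2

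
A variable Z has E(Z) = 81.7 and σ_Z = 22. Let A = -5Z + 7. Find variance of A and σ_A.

A = -5Z + 7 is linear with a = -5, b = 7.
variance of Z = 22² = 484.
variance of A = a²·variance of Z = (-5)²·484 = 12100 (the additive constant 7 does not affect variance).
σ_A = |a|·σ_Z = |-5|·22 = 110.

variance of A = 12100, σ_A = 110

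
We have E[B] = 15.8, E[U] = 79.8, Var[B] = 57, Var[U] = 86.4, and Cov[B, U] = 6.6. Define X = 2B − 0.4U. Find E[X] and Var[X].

E[X] = -0.32, Var[X] = 231.264

E[X] = 2·E[B] + (-0.4)·E[U] = 2·15.8 + (-0.4)·79.8 = -0.32.
Var[X] = a²·Var[B] + b²·Var[U] + 2ab·Cov[B, U] with a = 2, b = -0.4.
= 2²·57 + (-0.4)²·86.4 + 2·2·(-0.4)·6.6
= 228 + 13.824 + (-10.56) = 231.264.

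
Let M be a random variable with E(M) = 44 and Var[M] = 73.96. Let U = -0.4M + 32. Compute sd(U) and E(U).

sd(U) = 3.44, E(U) = 14.4

U = -0.4M + 32 is linear with a = -0.4, b = 32.
sd(M) = √73.96 = 8.6.
sd(U) = |a|·sd(M) = |-0.4|·8.6 = 3.44.
E(U) = a·E(M) + b = (-0.4)·44 + 32 = 14.4.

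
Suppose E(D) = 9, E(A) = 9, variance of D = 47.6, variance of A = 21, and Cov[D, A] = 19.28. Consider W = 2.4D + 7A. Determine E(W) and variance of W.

E(W) = 84.6, variance of W = 1950.984

E(W) = 2.4·E(D) + 7·E(A) = 2.4·9 + 7·9 = 84.6.
variance of W = a²·variance of D + b²·variance of A + 2ab·Cov[D, A] with a = 2.4, b = 7.
= 2.4²·47.6 + 7²·21 + 2·2.4·7·19.28
= 274.176 + 1029 + 647.808 = 1950.984.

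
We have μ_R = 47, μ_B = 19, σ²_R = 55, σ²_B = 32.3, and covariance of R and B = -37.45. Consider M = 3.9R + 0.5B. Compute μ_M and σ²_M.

μ_M = 3.9·μ_R + 0.5·μ_B = 3.9·47 + 0.5·19 = 192.8.
σ²_M = a²·σ²_R + b²·σ²_B + 2ab·covariance of R and B with a = 3.9, b = 0.5.
= 3.9²·55 + 0.5²·32.3 + 2·3.9·0.5·(-37.45)
= 836.55 + 8.075 + (-146.055) = 698.57.

μ_M = 192.8, σ²_M = 698.57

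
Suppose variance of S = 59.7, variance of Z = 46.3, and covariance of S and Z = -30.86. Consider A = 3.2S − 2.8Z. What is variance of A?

variance of A = a²·variance of S + b²·variance of Z + 2ab·covariance of S and Z with a = 3.2, b = -2.8.
= 3.2²·59.7 + (-2.8)²·46.3 + 2·3.2·(-2.8)·(-30.86)
= 611.328 + 362.992 + 553.0112 = 1527.3312.

variance of A = 1527.3312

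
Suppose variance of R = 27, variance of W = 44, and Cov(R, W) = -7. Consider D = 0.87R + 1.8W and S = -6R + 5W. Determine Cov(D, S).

Cov(D, S) = 300.21

By bilinearity, Cov(D, S) = ac·variance of R + bd·variance of W + (ad+bc)·Cov(R, W), with a=0.87, b=1.8, c=-6, d=5.
ac·variance of R = 0.87·(-6)·27 = -140.94
bd·variance of W = 1.8·5·44 = 396
(ad+bc)·Cov(R, W) = (-6.45)·(-7) = 45.15
Cov(D, S) = -140.94 + 396 + 45.15 = 300.21.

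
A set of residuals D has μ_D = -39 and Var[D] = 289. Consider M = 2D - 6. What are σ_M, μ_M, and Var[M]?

σ_M = 34, μ_M = -84, Var[M] = 1156

M = 2D - 6 is linear with a = 2, b = -6.
σ_D = √289 = 17.
σ_M = |a|·σ_D = |2|·17 = 34.
μ_M = a·μ_D + b = 2·(-39) + (-6) = -84.
Var[M] = a²·Var[D] = 2²·289 = 1156 (the additive constant -6 does not affect variance).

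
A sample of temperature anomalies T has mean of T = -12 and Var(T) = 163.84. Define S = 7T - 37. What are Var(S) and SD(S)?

Var(S) = 8028.16, SD(S) = 89.6

S = 7T - 37 is linear with a = 7, b = -37.
Var(S) = a²·Var(T) = 7²·163.84 = 8028.16 (the additive constant -37 does not affect variance).
SD(T) = √163.84 = 12.8.
SD(S) = |a|·SD(T) = |7|·12.8 = 89.6.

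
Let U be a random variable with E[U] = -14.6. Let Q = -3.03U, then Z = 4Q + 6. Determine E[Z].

E[Z] = 182.952

E[Q] = (-3.03)·(-14.6) = 44.238.
E[Z] = 4·44.238 + 6 = 182.952.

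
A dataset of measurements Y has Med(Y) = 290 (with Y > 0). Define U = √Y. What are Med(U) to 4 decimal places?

√Y is monotone on this domain, so Med(U) = √(290) ≈ 17.0294.

Med(U) = 17.0294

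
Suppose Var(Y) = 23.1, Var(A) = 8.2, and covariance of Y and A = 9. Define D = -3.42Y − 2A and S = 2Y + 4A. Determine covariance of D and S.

covariance of D and S = -382.724

By bilinearity, covariance of D and S = ac·Var(Y) + bd·Var(A) + (ad+bc)·covariance of Y and A, with a=-3.42, b=-2, c=2, d=4.
ac·Var(Y) = (-3.42)·2·23.1 = -158.004
bd·Var(A) = (-2)·4·8.2 = -65.6
(ad+bc)·covariance of Y and A = (-17.68)·9 = -159.12
covariance of D and S = -158.004 + (-65.6) + (-159.12) = -382.724.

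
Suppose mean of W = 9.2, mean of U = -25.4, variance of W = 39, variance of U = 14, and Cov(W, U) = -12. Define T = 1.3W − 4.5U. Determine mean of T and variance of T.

mean of T = 1.3·mean of W + (-4.5)·mean of U = 1.3·9.2 + (-4.5)·(-25.4) = 126.26.
variance of T = a²·variance of W + b²·variance of U + 2ab·Cov(W, U) with a = 1.3, b = -4.5.
= 1.3²·39 + (-4.5)²·14 + 2·1.3·(-4.5)·(-12)
= 65.91 + 283.5 + 140.4 = 489.81.

mean of T = 126.26, variance of T = 489.81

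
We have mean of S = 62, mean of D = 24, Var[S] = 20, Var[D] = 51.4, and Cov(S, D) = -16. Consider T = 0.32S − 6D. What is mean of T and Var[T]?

mean of T = -124.16, Var[T] = 1913.888

mean of T = 0.32·mean of S + (-6)·mean of D = 0.32·62 + (-6)·24 = -124.16.
Var[T] = a²·Var[S] + b²·Var[D] + 2ab·Cov(S, D) with a = 0.32, b = -6.
= 0.32²·20 + (-6)²·51.4 + 2·0.32·(-6)·(-16)
= 2.048 + 1850.4 + 61.44 = 1913.888.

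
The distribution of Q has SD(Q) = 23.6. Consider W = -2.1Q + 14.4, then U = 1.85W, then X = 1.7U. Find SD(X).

SD(X) = 155.8662

SD(W) = |-2.1|·23.6 = 49.56.
SD(U) = |1.85|·49.56 = 91.686.
SD(X) = |1.7|·91.686 = 155.8662.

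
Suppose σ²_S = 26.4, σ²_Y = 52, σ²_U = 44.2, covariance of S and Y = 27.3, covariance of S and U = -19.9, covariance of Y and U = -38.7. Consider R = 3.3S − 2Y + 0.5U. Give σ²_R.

σ²_R = a²·σ²_S + b²·σ²_Y + c²·σ²_U + 2ab·covariance of S and Y + 2ac·covariance of S and U + 2bc·covariance of Y and U, with a = 3.3, b = -2, c = 0.5.
= 287.496 + 208 + 11.05 + (-360.36) + (-65.67) + 77.4
= 157.916.

σ²_R = 157.916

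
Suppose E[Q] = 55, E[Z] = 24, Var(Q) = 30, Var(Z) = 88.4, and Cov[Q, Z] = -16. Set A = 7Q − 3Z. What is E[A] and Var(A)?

E[A] = 313, Var(A) = 2937.6

E[A] = 7·E[Q] + (-3)·E[Z] = 7·55 + (-3)·24 = 313.
Var(A) = a²·Var(Q) + b²·Var(Z) + 2ab·Cov[Q, Z] with a = 7, b = -3.
= 7²·30 + (-3)²·88.4 + 2·7·(-3)·(-16)
= 1470 + 795.6 + 672 = 2937.6.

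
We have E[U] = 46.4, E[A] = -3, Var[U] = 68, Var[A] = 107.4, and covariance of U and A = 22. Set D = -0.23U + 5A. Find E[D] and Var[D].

E[D] = -25.672, Var[D] = 2637.9972

E[D] = (-0.23)·E[U] + 5·E[A] = (-0.23)·46.4 + 5·(-3) = -25.672.
Var[D] = a²·Var[U] + b²·Var[A] + 2ab·covariance of U and A with a = -0.23, b = 5.
= (-0.23)²·68 + 5²·107.4 + 2·(-0.23)·5·22
= 3.5972 + 2685 + (-50.6) = 2637.9972.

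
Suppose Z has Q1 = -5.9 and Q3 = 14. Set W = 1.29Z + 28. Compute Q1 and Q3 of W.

Q1(W) = 20.389, Q3(W) = 46.06

a = 1.29 > 0: Q1(W) = a·Q1(Z)+b = 20.389, Q3(W) = a·Q3(Z)+b = 46.06.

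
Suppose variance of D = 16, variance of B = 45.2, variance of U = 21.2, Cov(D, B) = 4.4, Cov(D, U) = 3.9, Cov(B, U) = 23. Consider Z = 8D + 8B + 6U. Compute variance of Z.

variance of Z = 7825.6

variance of Z = a²·variance of D + b²·variance of B + c²·variance of U + 2ab·Cov(D, B) + 2ac·Cov(D, U) + 2bc·Cov(B, U), with a = 8, b = 8, c = 6.
= 1024 + 2892.8 + 763.2 + 563.2 + 374.4 + 2208
= 7825.6.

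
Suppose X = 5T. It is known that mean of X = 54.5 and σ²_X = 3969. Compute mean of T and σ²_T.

mean of T = 10.9, σ²_T = 158.76

From X = 5T: mean of X = a·mean of T + b, so mean of T = (mean of X − b)/a = (54.5 − 0)/5 = 10.9.
σ²_X = a²·σ²_T, so σ²_T = 3969/5² = 158.76.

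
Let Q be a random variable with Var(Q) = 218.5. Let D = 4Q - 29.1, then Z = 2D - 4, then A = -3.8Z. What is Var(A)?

Var(D) = 4²·218.5 = 3496.
Var(Z) = 2²·3496 = 13984.
Var(A) = (-3.8)²·13984 = 201928.96.

Var(A) = 201928.96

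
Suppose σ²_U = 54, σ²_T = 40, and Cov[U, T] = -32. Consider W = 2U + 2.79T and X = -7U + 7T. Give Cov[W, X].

Cov[W, X] = 202.16

By bilinearity, Cov[W, X] = ac·σ²_U + bd·σ²_T + (ad+bc)·Cov[U, T], with a=2, b=2.79, c=-7, d=7.
ac·σ²_U = 2·(-7)·54 = -756
bd·σ²_T = 2.79·7·40 = 781.2
(ad+bc)·Cov[U, T] = (-5.53)·(-32) = 176.96
Cov[W, X] = -756 + 781.2 + 176.96 = 202.16.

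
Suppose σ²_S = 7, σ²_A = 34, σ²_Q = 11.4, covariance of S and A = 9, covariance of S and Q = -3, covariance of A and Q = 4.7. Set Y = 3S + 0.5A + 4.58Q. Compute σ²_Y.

σ²_Y = 276.71696

σ²_Y = a²·σ²_S + b²·σ²_A + c²·σ²_Q + 2ab·covariance of S and A + 2ac·covariance of S and Q + 2bc·covariance of A and Q, with a = 3, b = 0.5, c = 4.58.
= 63 + 8.5 + 239.13096 + 27 + (-82.44) + 21.526
= 276.71696.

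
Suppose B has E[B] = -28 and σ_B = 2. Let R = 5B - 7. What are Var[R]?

Var[R] = 100

R = 5B - 7 is linear with a = 5, b = -7.
Var[B] = 2² = 4.
Var[R] = a²·Var[B] = 5²·4 = 100 (the additive constant -7 does not affect variance).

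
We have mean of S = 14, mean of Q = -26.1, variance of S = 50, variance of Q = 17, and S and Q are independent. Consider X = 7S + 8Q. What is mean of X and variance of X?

mean of X = -110.8, variance of X = 3538

mean of X = 7·mean of S + 8·mean of Q = 7·14 + 8·(-26.1) = -110.8.
variance of X = a²·variance of S + b²·variance of Q + 2ab·Cov[S, Q] with a = 7, b = 8.
Independence gives Cov[S, Q] = 0.
= 7²·50 + 8²·17 + 2·7·8·0
= 2450 + 1088 + 0 = 3538.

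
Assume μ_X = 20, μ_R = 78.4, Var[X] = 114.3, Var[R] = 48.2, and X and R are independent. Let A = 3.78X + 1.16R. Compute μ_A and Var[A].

μ_A = 3.78·μ_X + 1.16·μ_R = 3.78·20 + 1.16·78.4 = 166.544.
Var[A] = a²·Var[X] + b²·Var[R] + 2ab·covariance of X and R with a = 3.78, b = 1.16.
Independence gives covariance of X and R = 0.
= 3.78²·114.3 + 1.16²·48.2 + 2·3.78·1.16·0
= 1633.16412 + 64.85792 + 0 = 1698.02204.

μ_A = 166.544, Var[A] = 1698.02204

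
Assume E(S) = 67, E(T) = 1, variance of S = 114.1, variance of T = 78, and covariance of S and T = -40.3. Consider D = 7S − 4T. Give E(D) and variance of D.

E(D) = 465, variance of D = 9095.7

E(D) = 7·E(S) + (-4)·E(T) = 7·67 + (-4)·1 = 465.
variance of D = a²·variance of S + b²·variance of T + 2ab·covariance of S and T with a = 7, b = -4.
= 7²·114.1 + (-4)²·78 + 2·7·(-4)·(-40.3)
= 5590.9 + 1248 + 2256.8 = 9095.7.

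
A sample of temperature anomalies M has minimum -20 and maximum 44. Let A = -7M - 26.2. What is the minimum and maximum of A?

a = -7 < 0, so order reverses: min(A) = a·max(M)+b = (-7)·44 + (-26.2) = -334.2; max(A) = a·min(M)+b = (-7)·(-20) + (-26.2) = 113.8.

min(A) = -334.2, max(A) = 113.8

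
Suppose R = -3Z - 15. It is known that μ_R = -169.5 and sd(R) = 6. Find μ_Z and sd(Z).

From R = -3Z - 15: μ_R = a·μ_Z + b, so μ_Z = (μ_R − b)/a = (-169.5 − (-15))/(-3) = 51.5.
sd(R) = |a|·sd(Z), so sd(Z) = 6/|-3| = 2.

μ_Z = 51.5, sd(Z) = 2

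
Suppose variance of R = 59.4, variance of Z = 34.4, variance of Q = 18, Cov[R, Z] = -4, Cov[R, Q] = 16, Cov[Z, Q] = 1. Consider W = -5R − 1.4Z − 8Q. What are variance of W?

variance of W = 3950.824

variance of W = a²·variance of R + b²·variance of Z + c²·variance of Q + 2ab·Cov[R, Z] + 2ac·Cov[R, Q] + 2bc·Cov[Z, Q], with a = -5, b = -1.4, c = -8.
= 1485 + 67.424 + 1152 + (-56) + 1280 + 22.4
= 3950.824.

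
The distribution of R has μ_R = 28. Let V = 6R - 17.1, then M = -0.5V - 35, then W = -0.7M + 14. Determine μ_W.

μ_V = 6·28 + (-17.1) = 150.9.
μ_M = (-0.5)·150.9 + (-35) = -110.45.
μ_W = (-0.7)·(-110.45) + 14 = 91.315.

μ_W = 91.315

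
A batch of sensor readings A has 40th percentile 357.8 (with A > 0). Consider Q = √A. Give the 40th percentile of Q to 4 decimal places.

40th percentile of Q = 18.9156

√A is increasing, so P_{40}(Q) = g(P_{40}(A)) ≈ 18.9156.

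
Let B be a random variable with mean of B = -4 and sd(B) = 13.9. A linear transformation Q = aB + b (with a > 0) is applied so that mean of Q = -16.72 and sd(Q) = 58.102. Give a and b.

a = 4.18, b = 0

sd(Q) = a·sd(B) (a > 0), so a = 58.102/13.9 = 4.18.
mean of Q = a·mean of B + b, so b = -16.72 − 4.18·(-4) = 0.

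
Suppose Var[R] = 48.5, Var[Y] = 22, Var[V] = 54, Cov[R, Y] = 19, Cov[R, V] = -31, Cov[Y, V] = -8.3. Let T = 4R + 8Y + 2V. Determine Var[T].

Var[T] = a²·Var[R] + b²·Var[Y] + c²·Var[V] + 2ab·Cov[R, Y] + 2ac·Cov[R, V] + 2bc·Cov[Y, V], with a = 4, b = 8, c = 2.
= 776 + 1408 + 216 + 1216 + (-496) + (-265.6)
= 2854.4.

Var[T] = 2854.4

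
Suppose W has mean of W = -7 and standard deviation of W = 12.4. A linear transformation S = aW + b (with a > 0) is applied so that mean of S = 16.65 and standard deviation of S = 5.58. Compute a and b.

standard deviation of S = a·standard deviation of W (a > 0), so a = 5.58/12.4 = 0.45.
mean of S = a·mean of W + b, so b = 16.65 − 0.45·(-7) = 19.8.

a = 0.45, b = 19.8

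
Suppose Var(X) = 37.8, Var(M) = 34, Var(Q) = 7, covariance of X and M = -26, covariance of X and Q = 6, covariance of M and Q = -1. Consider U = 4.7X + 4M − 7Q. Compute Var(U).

Var(U) = 405.602

Var(U) = a²·Var(X) + b²·Var(M) + c²·Var(Q) + 2ab·covariance of X and M + 2ac·covariance of X and Q + 2bc·covariance of M and Q, with a = 4.7, b = 4, c = -7.
= 835.002 + 544 + 343 + (-977.6) + (-394.8) + 56
= 405.602.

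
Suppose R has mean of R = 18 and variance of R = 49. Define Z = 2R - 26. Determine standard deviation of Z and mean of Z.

standard deviation of Z = 14, mean of Z = 10

Z = 2R - 26 is linear with a = 2, b = -26.
standard deviation of R = √49 = 7.
standard deviation of Z = |a|·standard deviation of R = |2|·7 = 14.
mean of Z = a·mean of R + b = 2·18 + (-26) = 10.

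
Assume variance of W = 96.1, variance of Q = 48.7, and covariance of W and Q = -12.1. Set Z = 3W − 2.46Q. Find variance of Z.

variance of Z = a²·variance of W + b²·variance of Q + 2ab·covariance of W and Q with a = 3, b = -2.46.
= 3²·96.1 + (-2.46)²·48.7 + 2·3·(-2.46)·(-12.1)
= 864.9 + 294.71292 + 178.596 = 1338.20892.

variance of Z = 1338.20892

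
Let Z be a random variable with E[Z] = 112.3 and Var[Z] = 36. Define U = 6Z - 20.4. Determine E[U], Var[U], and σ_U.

U = 6Z - 20.4 is linear with a = 6, b = -20.4.
E[U] = a·E[Z] + b = 6·112.3 + (-20.4) = 653.4.
Var[U] = a²·Var[Z] = 6²·36 = 1296 (the additive constant -20.4 does not affect variance).
σ_Z = √36 = 6.
σ_U = |a|·σ_Z = |6|·6 = 36.

E[U] = 653.4, Var[U] = 1296, σ_U = 36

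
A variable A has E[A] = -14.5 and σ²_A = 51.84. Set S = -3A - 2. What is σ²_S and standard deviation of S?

σ²_S = 466.56, standard deviation of S = 21.6

S = -3A - 2 is linear with a = -3, b = -2.
σ²_S = a²·σ²_A = (-3)²·51.84 = 466.56 (the additive constant -2 does not affect variance).
standard deviation of A = √51.84 = 7.2.
standard deviation of S = |a|·standard deviation of A = |-3|·7.2 = 21.6.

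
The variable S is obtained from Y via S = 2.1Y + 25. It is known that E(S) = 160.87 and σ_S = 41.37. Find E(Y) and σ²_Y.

From S = 2.1Y + 25: E(S) = a·E(Y) + b, so E(Y) = (E(S) − b)/a = (160.87 − 25)/2.1 = 64.7.
σ²_S = 41.37² = 1711.4769.
σ²_S = a²·σ²_Y, so σ²_Y = 1711.4769/2.1² = 388.09.

E(Y) = 64.7, σ²_Y = 388.09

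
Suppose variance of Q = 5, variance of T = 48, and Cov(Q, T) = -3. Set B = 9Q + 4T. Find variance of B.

variance of B = a²·variance of Q + b²·variance of T + 2ab·Cov(Q, T) with a = 9, b = 4.
= 9²·5 + 4²·48 + 2·9·4·(-3)
= 405 + 768 + (-216) = 957.

variance of B = 957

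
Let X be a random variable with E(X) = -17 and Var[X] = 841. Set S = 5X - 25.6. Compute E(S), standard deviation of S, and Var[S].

S = 5X - 25.6 is linear with a = 5, b = -25.6.
E(S) = a·E(X) + b = 5·(-17) + (-25.6) = -110.6.
standard deviation of X = √841 = 29.
standard deviation of S = |a|·standard deviation of X = |5|·29 = 145.
Var[S] = a²·Var[X] = 5²·841 = 21025 (the additive constant -25.6 does not affect variance).

E(S) = -110.6, standard deviation of S = 145, Var[S] = 21025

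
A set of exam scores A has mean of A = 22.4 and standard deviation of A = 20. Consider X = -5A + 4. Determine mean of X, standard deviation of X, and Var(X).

mean of X = -108, standard deviation of X = 100, Var(X) = 10000

X = -5A + 4 is linear with a = -5, b = 4.
mean of X = a·mean of A + b = (-5)·22.4 + 4 = -108.
standard deviation of X = |a|·standard deviation of A = |-5|·20 = 100.
Var(A) = 20² = 400.
Var(X) = a²·Var(A) = (-5)²·400 = 10000 (the additive constant 4 does not affect variance).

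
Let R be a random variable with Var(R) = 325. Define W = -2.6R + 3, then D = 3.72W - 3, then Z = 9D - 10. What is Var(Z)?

Var(Z) = 2462640.1488

Var(W) = (-2.6)²·325 = 2197.
Var(D) = 3.72²·2197 = 30402.9648.
Var(Z) = 9²·30402.9648 = 2462640.1488.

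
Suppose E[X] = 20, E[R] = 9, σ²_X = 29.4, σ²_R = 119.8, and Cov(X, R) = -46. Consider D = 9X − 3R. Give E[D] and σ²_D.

E[D] = 9·E[X] + (-3)·E[R] = 9·20 + (-3)·9 = 153.
σ²_D = a²·σ²_X + b²·σ²_R + 2ab·Cov(X, R) with a = 9, b = -3.
= 9²·29.4 + (-3)²·119.8 + 2·9·(-3)·(-46)
= 2381.4 + 1078.2 + 2484 = 5943.6.

E[D] = 153, σ²_D = 5943.6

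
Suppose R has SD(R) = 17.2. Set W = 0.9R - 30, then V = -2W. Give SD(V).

SD(V) = 30.96

SD(W) = |0.9|·17.2 = 15.48.
SD(V) = |-2|·15.48 = 30.96.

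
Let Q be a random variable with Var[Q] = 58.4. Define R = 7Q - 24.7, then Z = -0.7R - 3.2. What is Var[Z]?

Var[Z] = 1402.184

Var[R] = 7²·58.4 = 2861.6.
Var[Z] = (-0.7)²·2861.6 = 1402.184.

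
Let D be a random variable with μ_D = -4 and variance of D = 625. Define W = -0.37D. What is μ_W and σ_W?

W = -0.37D is linear with a = -0.37, b = 0.
μ_W = a·μ_D + b = (-0.37)·(-4) = 1.48.
σ_D = √625 = 25.
σ_W = |a|·σ_D = |-0.37|·25 = 9.25.

μ_W = 1.48, σ_W = 9.25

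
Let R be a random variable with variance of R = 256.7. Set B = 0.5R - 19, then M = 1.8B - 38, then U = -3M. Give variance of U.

variance of B = 0.5²·256.7 = 64.175.
variance of M = 1.8²·64.175 = 207.927.
variance of U = (-3)²·207.927 = 1871.343.

variance of U = 1871.343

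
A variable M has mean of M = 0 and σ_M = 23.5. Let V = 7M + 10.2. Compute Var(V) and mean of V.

V = 7M + 10.2 is linear with a = 7, b = 10.2.
Var(M) = 23.5² = 552.25.
Var(V) = a²·Var(M) = 7²·552.25 = 27060.25 (the additive constant 10.2 does not affect variance).
mean of V = a·mean of M + b = 7·0 + 10.2 = 10.2.

Var(V) = 27060.25, mean of V = 10.2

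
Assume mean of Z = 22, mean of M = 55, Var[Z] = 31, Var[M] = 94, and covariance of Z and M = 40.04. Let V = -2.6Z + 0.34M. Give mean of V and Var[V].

mean of V = (-2.6)·mean of Z + 0.34·mean of M = (-2.6)·22 + 0.34·55 = -38.5.
Var[V] = a²·Var[Z] + b²·Var[M] + 2ab·covariance of Z and M with a = -2.6, b = 0.34.
= (-2.6)²·31 + 0.34²·94 + 2·(-2.6)·0.34·40.04
= 209.56 + 10.8664 + (-70.79072) = 149.63568.

mean of V = -38.5, Var[V] = 149.63568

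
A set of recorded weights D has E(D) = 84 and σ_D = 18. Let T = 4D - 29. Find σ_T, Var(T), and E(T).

T = 4D - 29 is linear with a = 4, b = -29.
σ_T = |a|·σ_D = |4|·18 = 72.
Var(D) = 18² = 324.
Var(T) = a²·Var(D) = 4²·324 = 5184 (the additive constant -29 does not affect variance).
E(T) = a·E(D) + b = 4·84 + (-29) = 307.

σ_T = 72, Var(T) = 5184, E(T) = 307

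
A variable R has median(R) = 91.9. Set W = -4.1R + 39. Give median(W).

median(W) = -337.79

A linear map preserves order up to sign, so median(W) = a·median(R) + b = (-4.1)·91.9 + 39 = -337.79.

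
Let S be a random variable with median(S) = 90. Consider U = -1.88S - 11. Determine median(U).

median(U) = -180.2

A linear map preserves order up to sign, so median(U) = a·median(S) + b = (-1.88)·90 + (-11) = -180.2.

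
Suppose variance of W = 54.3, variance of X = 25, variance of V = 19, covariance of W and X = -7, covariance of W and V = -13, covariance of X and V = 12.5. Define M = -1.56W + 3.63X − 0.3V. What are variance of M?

variance of M = a²·variance of W + b²·variance of X + c²·variance of V + 2ab·covariance of W and X + 2ac·covariance of W and V + 2bc·covariance of X and V, with a = -1.56, b = 3.63, c = -0.3.
= 132.14448 + 329.4225 + 1.71 + 79.2792 + (-12.168) + (-27.225)
= 503.16318.

variance of M = 503.16318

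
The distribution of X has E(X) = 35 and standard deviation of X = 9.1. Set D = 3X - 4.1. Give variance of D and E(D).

variance of D = 745.29, E(D) = 100.9

D = 3X - 4.1 is linear with a = 3, b = -4.1.
variance of X = 9.1² = 82.81.
variance of D = a²·variance of X = 3²·82.81 = 745.29 (the additive constant -4.1 does not affect variance).
E(D) = a·E(X) + b = 3·35 + (-4.1) = 100.9.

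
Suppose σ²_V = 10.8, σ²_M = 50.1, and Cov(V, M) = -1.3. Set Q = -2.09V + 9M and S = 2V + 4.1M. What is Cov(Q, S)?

By bilinearity, Cov(Q, S) = ac·σ²_V + bd·σ²_M + (ad+bc)·Cov(V, M), with a=-2.09, b=9, c=2, d=4.1.
ac·σ²_V = (-2.09)·2·10.8 = -45.144
bd·σ²_M = 9·4.1·50.1 = 1848.69
(ad+bc)·Cov(V, M) = (9.431)·(-1.3) = -12.2603
Cov(Q, S) = -45.144 + 1848.69 + (-12.2603) = 1791.2857.

Cov(Q, S) = 1791.2857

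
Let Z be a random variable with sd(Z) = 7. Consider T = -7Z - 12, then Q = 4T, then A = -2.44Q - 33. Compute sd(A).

sd(T) = |-7|·7 = 49.
sd(Q) = |4|·49 = 196.
sd(A) = |-2.44|·196 = 478.24.

sd(A) = 478.24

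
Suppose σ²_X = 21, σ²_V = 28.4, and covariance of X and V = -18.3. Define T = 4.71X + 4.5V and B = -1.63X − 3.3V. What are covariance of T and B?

By bilinearity, covariance of T and B = ac·σ²_X + bd·σ²_V + (ad+bc)·covariance of X and V, with a=4.71, b=4.5, c=-1.63, d=-3.3.
ac·σ²_X = 4.71·(-1.63)·21 = -161.2233
bd·σ²_V = 4.5·(-3.3)·28.4 = -421.74
(ad+bc)·covariance of X and V = (-22.878)·(-18.3) = 418.6674
covariance of T and B = -161.2233 + (-421.74) + 418.6674 = -164.2959.

covariance of T and B = -164.2959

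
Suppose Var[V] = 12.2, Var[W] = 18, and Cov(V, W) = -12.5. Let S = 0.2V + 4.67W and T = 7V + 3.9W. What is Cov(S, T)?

Cov(S, T) = -73.461

By bilinearity, Cov(S, T) = ac·Var[V] + bd·Var[W] + (ad+bc)·Cov(V, W), with a=0.2, b=4.67, c=7, d=3.9.
ac·Var[V] = 0.2·7·12.2 = 17.08
bd·Var[W] = 4.67·3.9·18 = 327.834
(ad+bc)·Cov(V, W) = (33.47)·(-12.5) = -418.375
Cov(S, T) = 17.08 + 327.834 + (-418.375) = -73.461.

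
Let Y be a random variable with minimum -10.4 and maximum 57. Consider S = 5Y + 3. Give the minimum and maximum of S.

min(S) = -49, max(S) = 288

a = 5 > 0, so min(S) = a·min(Y)+b = 5·(-10.4) + 3 = -49 and max(S) = 5·57 + 3 = 288.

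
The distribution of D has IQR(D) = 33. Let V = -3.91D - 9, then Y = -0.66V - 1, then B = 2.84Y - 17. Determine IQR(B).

IQR(V) = |-3.91|·33 = 129.03.
IQR(Y) = |-0.66|·129.03 = 85.1598.
IQR(B) = |2.84|·85.1598 = 241.853832.

IQR(B) = 241.853832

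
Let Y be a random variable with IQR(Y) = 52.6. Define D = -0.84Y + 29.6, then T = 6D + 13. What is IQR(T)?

IQR(D) = |-0.84|·52.6 = 44.184.
IQR(T) = |6|·44.184 = 265.104.

IQR(T) = 265.104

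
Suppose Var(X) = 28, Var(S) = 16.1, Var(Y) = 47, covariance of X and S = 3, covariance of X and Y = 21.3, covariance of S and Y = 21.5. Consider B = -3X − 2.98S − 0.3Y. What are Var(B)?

Var(B) = 529.62644

Var(B) = a²·Var(X) + b²·Var(S) + c²·Var(Y) + 2ab·covariance of X and S + 2ac·covariance of X and Y + 2bc·covariance of S and Y, with a = -3, b = -2.98, c = -0.3.
= 252 + 142.97444 + 4.23 + 53.64 + 38.34 + 38.442
= 529.62644.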